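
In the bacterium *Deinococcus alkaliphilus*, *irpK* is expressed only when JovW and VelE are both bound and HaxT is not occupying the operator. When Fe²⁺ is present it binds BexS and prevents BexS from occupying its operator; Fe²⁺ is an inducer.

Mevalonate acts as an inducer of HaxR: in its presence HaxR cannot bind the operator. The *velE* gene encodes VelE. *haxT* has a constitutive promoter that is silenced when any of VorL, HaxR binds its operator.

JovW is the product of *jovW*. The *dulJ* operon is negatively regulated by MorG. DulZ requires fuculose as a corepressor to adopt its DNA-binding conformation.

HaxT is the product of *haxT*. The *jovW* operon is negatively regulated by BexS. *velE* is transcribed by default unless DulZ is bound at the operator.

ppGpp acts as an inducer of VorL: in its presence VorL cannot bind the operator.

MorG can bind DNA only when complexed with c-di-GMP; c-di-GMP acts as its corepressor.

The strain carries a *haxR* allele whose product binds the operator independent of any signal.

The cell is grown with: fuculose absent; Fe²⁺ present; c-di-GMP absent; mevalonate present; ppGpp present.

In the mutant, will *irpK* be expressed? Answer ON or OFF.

ON

Fe²⁺ is present, so BexS is inactive.
With no repressor bound, *jovW* is transcribed.
So JovW is produced and active.
Fuculose is absent, so DulZ is inactive.
With no repressor bound, *velE* is transcribed.
So VelE is produced and active.
ppGpp is present, so VorL is inactive.
HaxR is constitutively active in this strain.
With repressor HaxR bound, *haxT* is not transcribed.
So HaxT is not produced.
No repressor is bound and JovW and VelE are active, so *irpK* is transcribed.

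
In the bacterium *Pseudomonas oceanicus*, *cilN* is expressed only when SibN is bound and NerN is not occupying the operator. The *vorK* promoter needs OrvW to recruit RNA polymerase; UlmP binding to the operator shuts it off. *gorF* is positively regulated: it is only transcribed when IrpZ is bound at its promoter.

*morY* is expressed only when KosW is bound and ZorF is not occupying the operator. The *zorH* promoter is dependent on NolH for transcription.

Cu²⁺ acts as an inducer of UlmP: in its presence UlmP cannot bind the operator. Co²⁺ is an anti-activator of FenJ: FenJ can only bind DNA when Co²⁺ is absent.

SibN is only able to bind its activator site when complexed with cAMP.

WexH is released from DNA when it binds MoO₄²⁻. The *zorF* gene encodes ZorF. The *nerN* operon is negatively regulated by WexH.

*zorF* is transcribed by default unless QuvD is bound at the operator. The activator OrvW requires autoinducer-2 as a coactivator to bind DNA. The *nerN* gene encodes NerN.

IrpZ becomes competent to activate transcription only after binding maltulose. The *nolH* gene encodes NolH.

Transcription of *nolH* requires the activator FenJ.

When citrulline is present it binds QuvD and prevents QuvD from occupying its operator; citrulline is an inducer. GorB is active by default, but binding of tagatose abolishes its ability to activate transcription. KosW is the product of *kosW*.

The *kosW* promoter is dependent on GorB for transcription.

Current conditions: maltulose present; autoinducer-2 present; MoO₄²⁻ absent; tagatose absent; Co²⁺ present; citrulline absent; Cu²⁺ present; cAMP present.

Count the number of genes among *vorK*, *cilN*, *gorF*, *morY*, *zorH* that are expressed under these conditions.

Cu²⁺ is present, so UlmP is inactive.
Autoinducer-2 is present, so OrvW is active.
No repressor is bound and OrvW is active, so *vorK* is transcribed.
→ *vorK* is ON.
MoO₄²⁻ is absent, so WexH is active.
With repressor WexH bound, *nerN* is not transcribed.
So NerN is not produced.
cAMP is present, so SibN is active.
No repressor is bound and SibN is active, so *cilN* is transcribed.
→ *cilN* is ON.
Maltulose is present, so IrpZ is active.
No repressor is bound and IrpZ is active, so *gorF* is transcribed.
→ *gorF* is ON.
Tagatose is absent, so GorB is active.
No repressor is bound and GorB is active, so *kosW* is transcribed.
So KosW is produced and active.
Citrulline is absent, so QuvD is active.
With repressor QuvD bound, *zorF* is not transcribed.
So ZorF is not produced.
No repressor is bound and KosW is active, so *morY* is transcribed.
→ *morY* is ON.
Co²⁺ is present, so FenJ is inactive.
Required activator FenJ is absent, so *nolH* is not transcribed.
So NolH is not produced.
Required activator NolH is absent, so *zorH* is not transcribed.
→ *zorH* is OFF.
4 of the 5 genes are transcribed.

4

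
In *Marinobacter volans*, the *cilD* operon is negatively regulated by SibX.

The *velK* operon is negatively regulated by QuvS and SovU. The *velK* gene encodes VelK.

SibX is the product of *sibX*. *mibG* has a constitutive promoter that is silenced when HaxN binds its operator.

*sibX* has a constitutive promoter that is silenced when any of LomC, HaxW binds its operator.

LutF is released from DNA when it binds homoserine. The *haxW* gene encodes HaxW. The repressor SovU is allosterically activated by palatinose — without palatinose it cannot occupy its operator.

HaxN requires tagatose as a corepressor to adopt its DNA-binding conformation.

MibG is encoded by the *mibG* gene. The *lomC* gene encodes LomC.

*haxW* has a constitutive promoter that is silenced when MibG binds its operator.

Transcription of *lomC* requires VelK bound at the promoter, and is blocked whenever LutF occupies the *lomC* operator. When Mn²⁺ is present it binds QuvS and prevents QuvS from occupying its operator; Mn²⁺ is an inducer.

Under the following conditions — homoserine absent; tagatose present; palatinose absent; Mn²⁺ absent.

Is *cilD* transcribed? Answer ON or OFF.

Mn²⁺ is absent, so QuvS is active.
Palatinose is absent, so SovU is inactive.
With repressor QuvS bound, *velK* is not transcribed.
So VelK is not produced.
Homoserine is absent, so LutF is active.
With repressor LutF bound, *lomC* is not transcribed.
So LomC is not produced.
Tagatose is present, so HaxN is active.
With repressor HaxN bound, *mibG* is not transcribed.
So MibG is not produced.
With no repressor bound, *haxW* is transcribed.
So HaxW is produced and active.
With repressor HaxW bound, *sibX* is not transcribed.
So SibX is not produced.
With no repressor bound, *cilD* is transcribed.

ON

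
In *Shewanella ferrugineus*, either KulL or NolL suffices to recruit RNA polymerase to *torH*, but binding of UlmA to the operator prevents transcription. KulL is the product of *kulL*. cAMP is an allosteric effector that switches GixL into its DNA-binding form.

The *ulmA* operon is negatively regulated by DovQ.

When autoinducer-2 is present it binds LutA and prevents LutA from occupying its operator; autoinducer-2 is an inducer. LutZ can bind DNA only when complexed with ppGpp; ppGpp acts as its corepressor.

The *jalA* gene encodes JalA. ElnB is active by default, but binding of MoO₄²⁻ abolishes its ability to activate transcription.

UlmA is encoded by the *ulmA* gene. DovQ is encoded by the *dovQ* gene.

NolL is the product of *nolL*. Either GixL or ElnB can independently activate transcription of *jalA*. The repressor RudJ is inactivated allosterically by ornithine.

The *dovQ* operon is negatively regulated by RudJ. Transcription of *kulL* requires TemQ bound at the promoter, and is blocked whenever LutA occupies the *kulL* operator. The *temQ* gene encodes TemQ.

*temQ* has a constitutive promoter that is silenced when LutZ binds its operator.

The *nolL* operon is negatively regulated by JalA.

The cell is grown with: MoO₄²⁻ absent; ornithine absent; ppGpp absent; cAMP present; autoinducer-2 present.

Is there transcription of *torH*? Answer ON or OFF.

OFF

Autoinducer-2 is present, so LutA is inactive.
ppGpp is absent, so LutZ is inactive.
With no repressor bound, *temQ* is transcribed.
So TemQ is produced and active.
No repressor is bound and TemQ is active, so *kulL* is transcribed.
So KulL is produced and active.
cAMP is present, so GixL is active.
MoO₄²⁻ is absent, so ElnB is active.
Activator GixL is present, so *jalA* is transcribed.
So JalA is produced and active.
With repressor JalA bound, *nolL* is not transcribed.
So NolL is not produced.
Ornithine is absent, so RudJ is active.
With repressor RudJ bound, *dovQ* is not transcribed.
So DovQ is not produced.
With no repressor bound, *ulmA* is transcribed.
So UlmA is produced and active.
With repressor UlmA bound, *torH* is not transcribed.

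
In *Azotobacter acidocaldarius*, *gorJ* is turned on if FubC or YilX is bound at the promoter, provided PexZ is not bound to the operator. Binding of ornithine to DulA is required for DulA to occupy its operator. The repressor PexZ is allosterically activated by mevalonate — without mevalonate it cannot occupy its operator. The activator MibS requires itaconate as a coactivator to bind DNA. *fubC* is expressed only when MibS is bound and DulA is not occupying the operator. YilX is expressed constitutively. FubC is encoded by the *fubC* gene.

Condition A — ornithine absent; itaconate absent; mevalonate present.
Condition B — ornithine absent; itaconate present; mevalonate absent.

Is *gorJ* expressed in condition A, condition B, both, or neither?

Condition A:
Ornithine is absent, so DulA is inactive.
Itaconate is absent, so MibS is inactive.
Required activator MibS is absent, so *fubC* is not transcribed.
So FubC is not produced.
Mevalonate is present, so PexZ is active.
YilX is produced constitutively and is active.
With repressor PexZ bound, *gorJ* is not transcribed.
→ *gorJ* is OFF in A.
Condition B:
Ornithine is absent, so DulA is inactive.
Itaconate is present, so MibS is active.
No repressor is bound and MibS is active, so *fubC* is transcribed.
So FubC is produced and active.
Mevalonate is absent, so PexZ is inactive.
YilX is produced constitutively and is active.
Activator FubC is present, so *gorJ* is transcribed.
→ *gorJ* is ON in B.

B only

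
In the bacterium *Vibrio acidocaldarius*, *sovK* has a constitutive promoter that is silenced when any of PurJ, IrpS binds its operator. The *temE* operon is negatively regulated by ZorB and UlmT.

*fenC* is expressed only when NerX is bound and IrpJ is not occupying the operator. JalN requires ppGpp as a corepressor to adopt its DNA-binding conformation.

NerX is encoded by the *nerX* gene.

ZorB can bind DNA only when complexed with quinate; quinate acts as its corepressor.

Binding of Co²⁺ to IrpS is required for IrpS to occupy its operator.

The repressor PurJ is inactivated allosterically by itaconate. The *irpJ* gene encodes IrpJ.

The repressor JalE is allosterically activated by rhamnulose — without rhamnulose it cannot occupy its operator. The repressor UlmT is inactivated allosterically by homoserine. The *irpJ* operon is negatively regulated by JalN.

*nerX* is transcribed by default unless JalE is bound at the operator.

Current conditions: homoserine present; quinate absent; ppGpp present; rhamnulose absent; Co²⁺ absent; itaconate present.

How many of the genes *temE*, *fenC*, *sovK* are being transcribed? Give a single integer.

3

Quinate is absent, so ZorB is inactive.
Homoserine is present, so UlmT is inactive.
With no repressor bound, *temE* is transcribed.
→ *temE* is ON.
ppGpp is present, so JalN is active.
With repressor JalN bound, *irpJ* is not transcribed.
So IrpJ is not produced.
Rhamnulose is absent, so JalE is inactive.
With no repressor bound, *nerX* is transcribed.
So NerX is produced and active.
No repressor is bound and NerX is active, so *fenC* is transcribed.
→ *fenC* is ON.
Itaconate is present, so PurJ is inactive.
Co²⁺ is absent, so IrpS is inactive.
With no repressor bound, *sovK* is transcribed.
→ *sovK* is ON.
3 of the 3 genes are transcribed.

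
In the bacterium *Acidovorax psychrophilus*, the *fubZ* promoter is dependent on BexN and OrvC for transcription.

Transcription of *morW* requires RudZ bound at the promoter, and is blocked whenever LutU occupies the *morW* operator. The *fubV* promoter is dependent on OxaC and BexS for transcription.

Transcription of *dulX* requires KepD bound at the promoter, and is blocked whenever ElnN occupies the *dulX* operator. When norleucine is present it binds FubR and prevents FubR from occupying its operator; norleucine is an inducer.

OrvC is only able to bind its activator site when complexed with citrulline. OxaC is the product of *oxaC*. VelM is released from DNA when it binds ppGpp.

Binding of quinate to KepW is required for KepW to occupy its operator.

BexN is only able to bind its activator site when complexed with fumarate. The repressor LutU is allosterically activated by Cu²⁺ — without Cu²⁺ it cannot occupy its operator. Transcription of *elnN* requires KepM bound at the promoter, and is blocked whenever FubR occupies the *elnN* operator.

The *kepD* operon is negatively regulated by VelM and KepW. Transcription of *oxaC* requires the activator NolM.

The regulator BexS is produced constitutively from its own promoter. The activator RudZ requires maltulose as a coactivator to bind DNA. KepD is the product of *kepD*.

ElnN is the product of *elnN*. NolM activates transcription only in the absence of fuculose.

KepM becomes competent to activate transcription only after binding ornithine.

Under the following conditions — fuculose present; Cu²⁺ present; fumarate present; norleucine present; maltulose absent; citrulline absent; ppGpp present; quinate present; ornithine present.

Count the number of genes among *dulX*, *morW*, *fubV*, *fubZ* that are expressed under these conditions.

0

Ornithine is present, so KepM is active.
Norleucine is present, so FubR is inactive.
No repressor is bound and KepM is active, so *elnN* is transcribed.
So ElnN is produced and active.
ppGpp is present, so VelM is inactive.
Quinate is present, so KepW is active.
With repressor KepW bound, *kepD* is not transcribed.
So KepD is not produced.
With repressor ElnN bound, *dulX* is not transcribed.
→ *dulX* is OFF.
Maltulose is absent, so RudZ is inactive.
Cu²⁺ is present, so LutU is active.
With repressor LutU bound, *morW* is not transcribed.
→ *morW* is OFF.
Fuculose is present, so NolM is inactive.
Required activator NolM is absent, so *oxaC* is not transcribed.
So OxaC is not produced.
BexS is produced constitutively and is active.
Required activator OxaC is absent, so *fubV* is not transcribed.
→ *fubV* is OFF.
Fumarate is present, so BexN is active.
Citrulline is absent, so OrvC is inactive.
Required activator OrvC is absent, so *fubZ* is not transcribed.
→ *fubZ* is OFF.
0 of the 4 genes are transcribed.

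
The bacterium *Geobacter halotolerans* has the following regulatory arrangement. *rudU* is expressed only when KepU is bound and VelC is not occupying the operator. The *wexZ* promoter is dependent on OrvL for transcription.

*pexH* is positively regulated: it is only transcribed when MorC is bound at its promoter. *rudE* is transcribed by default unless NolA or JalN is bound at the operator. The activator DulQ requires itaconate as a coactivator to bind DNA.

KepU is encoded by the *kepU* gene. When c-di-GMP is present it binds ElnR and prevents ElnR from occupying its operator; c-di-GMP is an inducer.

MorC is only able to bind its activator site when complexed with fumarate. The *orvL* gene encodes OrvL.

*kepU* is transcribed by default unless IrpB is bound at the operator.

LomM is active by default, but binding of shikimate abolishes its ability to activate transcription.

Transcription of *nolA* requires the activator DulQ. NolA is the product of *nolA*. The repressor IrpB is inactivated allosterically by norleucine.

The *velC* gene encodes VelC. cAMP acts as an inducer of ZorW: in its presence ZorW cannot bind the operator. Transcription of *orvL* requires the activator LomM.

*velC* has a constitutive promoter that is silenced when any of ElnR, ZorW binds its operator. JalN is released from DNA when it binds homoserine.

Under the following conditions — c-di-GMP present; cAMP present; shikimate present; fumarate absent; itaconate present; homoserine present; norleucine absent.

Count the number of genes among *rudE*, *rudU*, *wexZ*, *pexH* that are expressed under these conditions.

0

Itaconate is present, so DulQ is active.
No repressor is bound and DulQ is active, so *nolA* is transcribed.
So NolA is produced and active.
Homoserine is present, so JalN is inactive.
With repressor NolA bound, *rudE* is not transcribed.
→ *rudE* is OFF.
Norleucine is absent, so IrpB is active.
With repressor IrpB bound, *kepU* is not transcribed.
So KepU is not produced.
c-di-GMP is present, so ElnR is inactive.
cAMP is present, so ZorW is inactive.
With no repressor bound, *velC* is transcribed.
So VelC is produced and active.
With repressor VelC bound, *rudU* is not transcribed.
→ *rudU* is OFF.
Shikimate is present, so LomM is inactive.
Required activator LomM is absent, so *orvL* is not transcribed.
So OrvL is not produced.
Required activator OrvL is absent, so *wexZ* is not transcribed.
→ *wexZ* is OFF.
Fumarate is absent, so MorC is inactive.
Required activator MorC is absent, so *pexH* is not transcribed.
→ *pexH* is OFF.
0 of the 4 genes are transcribed.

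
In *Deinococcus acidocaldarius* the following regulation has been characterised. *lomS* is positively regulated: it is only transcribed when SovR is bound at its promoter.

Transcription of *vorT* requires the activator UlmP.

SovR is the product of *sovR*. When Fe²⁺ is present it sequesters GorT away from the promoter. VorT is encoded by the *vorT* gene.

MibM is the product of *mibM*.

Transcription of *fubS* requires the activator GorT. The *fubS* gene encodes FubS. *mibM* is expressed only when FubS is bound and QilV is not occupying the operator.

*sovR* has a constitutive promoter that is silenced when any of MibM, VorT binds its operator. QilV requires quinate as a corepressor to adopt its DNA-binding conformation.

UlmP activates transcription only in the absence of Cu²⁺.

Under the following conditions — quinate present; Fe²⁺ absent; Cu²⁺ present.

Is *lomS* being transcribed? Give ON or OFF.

Fe²⁺ is absent, so GorT is active.
No repressor is bound and GorT is active, so *fubS* is transcribed.
So FubS is produced and active.
Quinate is present, so QilV is active.
With repressor QilV bound, *mibM* is not transcribed.
So MibM is not produced.
Cu²⁺ is present, so UlmP is inactive.
Required activator UlmP is absent, so *vorT* is not transcribed.
So VorT is not produced.
With no repressor bound, *sovR* is transcribed.
So SovR is produced and active.
No repressor is bound and SovR is active, so *lomS* is transcribed.

ON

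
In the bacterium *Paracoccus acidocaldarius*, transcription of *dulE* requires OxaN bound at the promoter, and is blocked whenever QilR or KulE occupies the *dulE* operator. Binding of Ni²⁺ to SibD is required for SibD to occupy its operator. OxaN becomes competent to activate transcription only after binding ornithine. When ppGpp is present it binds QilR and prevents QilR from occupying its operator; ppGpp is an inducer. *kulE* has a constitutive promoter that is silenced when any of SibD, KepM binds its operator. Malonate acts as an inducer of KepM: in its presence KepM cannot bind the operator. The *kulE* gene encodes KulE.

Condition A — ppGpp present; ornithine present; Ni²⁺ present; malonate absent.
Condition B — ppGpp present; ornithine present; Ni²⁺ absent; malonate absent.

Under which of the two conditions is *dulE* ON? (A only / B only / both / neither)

both

Condition A:
ppGpp is present, so QilR is inactive.
Ornithine is present, so OxaN is active.
Ni²⁺ is present, so SibD is active.
Malonate is absent, so KepM is active.
With repressor SibD bound, *kulE* is not transcribed.
So KulE is not produced.
No repressor is bound and OxaN is active, so *dulE* is transcribed.
→ *dulE* is ON in A.
Condition B:
ppGpp is present, so QilR is inactive.
Ornithine is present, so OxaN is active.
Ni²⁺ is absent, so SibD is inactive.
Malonate is absent, so KepM is active.
With repressor KepM bound, *kulE* is not transcribed.
So KulE is not produced.
No repressor is bound and OxaN is active, so *dulE* is transcribed.
→ *dulE* is ON in B.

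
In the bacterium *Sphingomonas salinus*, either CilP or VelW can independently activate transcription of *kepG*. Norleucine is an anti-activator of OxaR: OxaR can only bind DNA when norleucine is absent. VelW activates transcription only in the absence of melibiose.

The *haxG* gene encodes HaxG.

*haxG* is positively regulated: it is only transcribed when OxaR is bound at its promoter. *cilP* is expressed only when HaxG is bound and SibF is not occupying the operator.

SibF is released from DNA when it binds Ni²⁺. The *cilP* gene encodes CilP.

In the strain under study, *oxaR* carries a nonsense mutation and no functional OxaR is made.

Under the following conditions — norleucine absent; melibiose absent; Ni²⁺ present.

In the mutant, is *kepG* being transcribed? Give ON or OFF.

Ni²⁺ is present, so SibF is inactive.
OxaR is non-functional in this strain, so it has no effect.
Required activator OxaR is absent, so *haxG* is not transcribed.
So HaxG is not produced.
Required activator HaxG is absent, so *cilP* is not transcribed.
So CilP is not produced.
Melibiose is absent, so VelW is active.
Activator VelW is present, so *kepG* is transcribed.

ON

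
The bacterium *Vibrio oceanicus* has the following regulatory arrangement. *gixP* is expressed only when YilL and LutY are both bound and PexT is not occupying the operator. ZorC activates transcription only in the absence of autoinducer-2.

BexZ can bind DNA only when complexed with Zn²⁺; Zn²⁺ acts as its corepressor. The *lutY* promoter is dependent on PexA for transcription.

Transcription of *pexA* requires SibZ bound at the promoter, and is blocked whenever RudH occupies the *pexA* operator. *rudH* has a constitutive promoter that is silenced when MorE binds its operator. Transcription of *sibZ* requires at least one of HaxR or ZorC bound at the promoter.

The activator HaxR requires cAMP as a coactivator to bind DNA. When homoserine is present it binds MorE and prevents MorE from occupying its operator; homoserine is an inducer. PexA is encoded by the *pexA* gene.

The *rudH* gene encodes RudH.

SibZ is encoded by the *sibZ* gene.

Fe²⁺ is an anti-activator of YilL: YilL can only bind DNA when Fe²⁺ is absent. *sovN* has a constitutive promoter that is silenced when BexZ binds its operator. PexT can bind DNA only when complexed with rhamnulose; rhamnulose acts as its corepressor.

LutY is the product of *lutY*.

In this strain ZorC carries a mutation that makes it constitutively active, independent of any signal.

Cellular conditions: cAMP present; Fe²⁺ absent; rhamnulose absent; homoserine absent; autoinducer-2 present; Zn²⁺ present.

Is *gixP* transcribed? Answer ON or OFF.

Fe²⁺ is absent, so YilL is active.
cAMP is present, so HaxR is active.
ZorC is constitutively active in this strain.
Activator HaxR is present, so *sibZ* is transcribed.
So SibZ is produced and active.
Homoserine is absent, so MorE is active.
With repressor MorE bound, *rudH* is not transcribed.
So RudH is not produced.
No repressor is bound and SibZ is active, so *pexA* is transcribed.
So PexA is produced and active.
No repressor is bound and PexA is active, so *lutY* is transcribed.
So LutY is produced and active.
Rhamnulose is absent, so PexT is inactive.
No repressor is bound and YilL and LutY are active, so *gixP* is transcribed.

ON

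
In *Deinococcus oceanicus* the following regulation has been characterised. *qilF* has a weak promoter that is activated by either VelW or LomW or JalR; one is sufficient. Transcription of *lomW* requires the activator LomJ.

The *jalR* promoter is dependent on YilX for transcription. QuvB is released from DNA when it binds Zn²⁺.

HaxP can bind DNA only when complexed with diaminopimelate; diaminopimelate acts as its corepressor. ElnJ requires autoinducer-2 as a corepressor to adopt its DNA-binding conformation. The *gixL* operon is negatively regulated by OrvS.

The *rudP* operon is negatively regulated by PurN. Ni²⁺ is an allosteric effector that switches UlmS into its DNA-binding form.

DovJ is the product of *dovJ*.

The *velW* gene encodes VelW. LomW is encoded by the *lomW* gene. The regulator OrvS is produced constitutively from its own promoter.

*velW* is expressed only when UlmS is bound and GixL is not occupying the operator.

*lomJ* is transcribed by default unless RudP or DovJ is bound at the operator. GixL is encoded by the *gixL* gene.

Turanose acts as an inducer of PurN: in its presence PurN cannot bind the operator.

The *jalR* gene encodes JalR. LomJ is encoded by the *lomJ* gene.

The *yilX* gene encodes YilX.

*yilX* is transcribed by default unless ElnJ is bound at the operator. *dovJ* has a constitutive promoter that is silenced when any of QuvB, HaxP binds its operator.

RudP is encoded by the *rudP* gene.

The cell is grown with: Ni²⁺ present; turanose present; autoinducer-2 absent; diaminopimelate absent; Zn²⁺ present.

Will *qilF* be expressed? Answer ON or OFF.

Ni²⁺ is present, so UlmS is active.
OrvS is produced constitutively and is active.
With repressor OrvS bound, *gixL* is not transcribed.
So GixL is not produced.
No repressor is bound and UlmS is active, so *velW* is transcribed.
So VelW is produced and active.
Turanose is present, so PurN is inactive.
With no repressor bound, *rudP* is transcribed.
So RudP is produced and active.
Zn²⁺ is present, so QuvB is inactive.
Diaminopimelate is absent, so HaxP is inactive.
With no repressor bound, *dovJ* is transcribed.
So DovJ is produced and active.
With repressor RudP bound, *lomJ* is not transcribed.
So LomJ is not produced.
Required activator LomJ is absent, so *lomW* is not transcribed.
So LomW is not produced.
Autoinducer-2 is absent, so ElnJ is inactive.
With no repressor bound, *yilX* is transcribed.
So YilX is produced and active.
No repressor is bound and YilX is active, so *jalR* is transcribed.
So JalR is produced and active.
Activator VelW is present, so *qilF* is transcribed.

ON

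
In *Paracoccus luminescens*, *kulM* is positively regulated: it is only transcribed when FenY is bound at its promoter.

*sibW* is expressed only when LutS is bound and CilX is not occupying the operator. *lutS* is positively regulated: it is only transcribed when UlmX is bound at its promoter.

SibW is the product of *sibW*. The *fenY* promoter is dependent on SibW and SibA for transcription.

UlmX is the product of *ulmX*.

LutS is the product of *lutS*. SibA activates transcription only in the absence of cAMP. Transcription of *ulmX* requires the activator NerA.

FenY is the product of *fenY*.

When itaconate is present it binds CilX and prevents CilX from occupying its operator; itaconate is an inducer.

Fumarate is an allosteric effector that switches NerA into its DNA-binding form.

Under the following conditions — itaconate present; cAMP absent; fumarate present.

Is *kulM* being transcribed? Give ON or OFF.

Fumarate is present, so NerA is active.
No repressor is bound and NerA is active, so *ulmX* is transcribed.
So UlmX is produced and active.
No repressor is bound and UlmX is active, so *lutS* is transcribed.
So LutS is produced and active.
Itaconate is present, so CilX is inactive.
No repressor is bound and LutS is active, so *sibW* is transcribed.
So SibW is produced and active.
cAMP is absent, so SibA is active.
No repressor is bound and SibW and SibA are active, so *fenY* is transcribed.
So FenY is produced and active.
No repressor is bound and FenY is active, so *kulM* is transcribed.

ON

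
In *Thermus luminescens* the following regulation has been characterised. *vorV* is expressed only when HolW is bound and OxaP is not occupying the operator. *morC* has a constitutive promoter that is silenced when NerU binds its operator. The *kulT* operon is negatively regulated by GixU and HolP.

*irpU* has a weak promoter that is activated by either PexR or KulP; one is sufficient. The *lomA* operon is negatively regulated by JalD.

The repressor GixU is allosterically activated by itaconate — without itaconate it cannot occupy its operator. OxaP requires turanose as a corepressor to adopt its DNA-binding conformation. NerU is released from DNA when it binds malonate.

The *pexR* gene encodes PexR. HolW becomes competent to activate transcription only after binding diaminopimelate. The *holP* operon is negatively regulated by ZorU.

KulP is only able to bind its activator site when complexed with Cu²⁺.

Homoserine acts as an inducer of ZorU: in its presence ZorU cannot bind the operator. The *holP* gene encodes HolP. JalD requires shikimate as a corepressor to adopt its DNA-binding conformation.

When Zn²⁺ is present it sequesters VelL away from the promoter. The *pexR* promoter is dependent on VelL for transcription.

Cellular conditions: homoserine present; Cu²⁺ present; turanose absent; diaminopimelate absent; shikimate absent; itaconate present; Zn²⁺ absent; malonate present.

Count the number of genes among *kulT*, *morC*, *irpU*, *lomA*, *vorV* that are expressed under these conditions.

3

Itaconate is present, so GixU is active.
Homoserine is present, so ZorU is inactive.
With no repressor bound, *holP* is transcribed.
So HolP is produced and active.
With repressor GixU bound, *kulT* is not transcribed.
→ *kulT* is OFF.
Malonate is present, so NerU is inactive.
With no repressor bound, *morC* is transcribed.
→ *morC* is ON.
Zn²⁺ is absent, so VelL is active.
No repressor is bound and VelL is active, so *pexR* is transcribed.
So PexR is produced and active.
Cu²⁺ is present, so KulP is active.
Activator PexR is present, so *irpU* is transcribed.
→ *irpU* is ON.
Shikimate is absent, so JalD is inactive.
With no repressor bound, *lomA* is transcribed.
→ *lomA* is ON.
Diaminopimelate is absent, so HolW is inactive.
Turanose is absent, so OxaP is inactive.
Required activator HolW is absent, so *vorV* is not transcribed.
→ *vorV* is OFF.
3 of the 5 genes are transcribed.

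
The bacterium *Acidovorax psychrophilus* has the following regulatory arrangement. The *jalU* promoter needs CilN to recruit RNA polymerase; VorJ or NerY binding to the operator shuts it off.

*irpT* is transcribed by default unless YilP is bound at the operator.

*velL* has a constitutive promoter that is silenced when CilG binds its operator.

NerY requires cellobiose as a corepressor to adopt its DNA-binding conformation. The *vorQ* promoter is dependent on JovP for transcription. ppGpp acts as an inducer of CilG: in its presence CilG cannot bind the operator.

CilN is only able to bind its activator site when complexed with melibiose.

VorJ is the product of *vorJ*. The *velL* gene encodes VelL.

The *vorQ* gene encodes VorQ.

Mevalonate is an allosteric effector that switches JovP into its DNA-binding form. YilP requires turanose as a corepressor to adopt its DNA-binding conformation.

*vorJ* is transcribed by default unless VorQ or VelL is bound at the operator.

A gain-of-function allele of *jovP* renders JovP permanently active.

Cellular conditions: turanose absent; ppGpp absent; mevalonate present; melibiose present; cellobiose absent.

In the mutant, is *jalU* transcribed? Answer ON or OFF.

ON

JovP is constitutively active in this strain.
No repressor is bound and JovP is active, so *vorQ* is transcribed.
So VorQ is produced and active.
ppGpp is absent, so CilG is active.
With repressor CilG bound, *velL* is not transcribed.
So VelL is not produced.
With repressor VorQ bound, *vorJ* is not transcribed.
So VorJ is not produced.
Melibiose is present, so CilN is active.
Cellobiose is absent, so NerY is inactive.
No repressor is bound and CilN is active, so *jalU* is transcribed.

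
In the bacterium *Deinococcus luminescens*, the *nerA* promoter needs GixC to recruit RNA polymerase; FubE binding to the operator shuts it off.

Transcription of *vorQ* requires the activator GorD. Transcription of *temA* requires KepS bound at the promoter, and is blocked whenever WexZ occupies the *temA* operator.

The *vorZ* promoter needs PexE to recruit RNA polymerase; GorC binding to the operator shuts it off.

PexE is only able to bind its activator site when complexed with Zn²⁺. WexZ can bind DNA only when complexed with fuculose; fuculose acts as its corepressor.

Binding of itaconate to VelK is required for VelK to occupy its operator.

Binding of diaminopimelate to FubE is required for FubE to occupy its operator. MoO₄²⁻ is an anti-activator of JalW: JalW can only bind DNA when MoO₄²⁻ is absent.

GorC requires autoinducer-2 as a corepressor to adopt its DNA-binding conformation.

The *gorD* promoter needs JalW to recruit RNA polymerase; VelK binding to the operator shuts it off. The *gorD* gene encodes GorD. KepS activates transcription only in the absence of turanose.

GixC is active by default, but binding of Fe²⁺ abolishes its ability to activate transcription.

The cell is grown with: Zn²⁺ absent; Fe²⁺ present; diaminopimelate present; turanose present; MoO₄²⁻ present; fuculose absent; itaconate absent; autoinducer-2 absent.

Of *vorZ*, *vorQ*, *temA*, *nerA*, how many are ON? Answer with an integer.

0

Autoinducer-2 is absent, so GorC is inactive.
Zn²⁺ is absent, so PexE is inactive.
Required activator PexE is absent, so *vorZ* is not transcribed.
→ *vorZ* is OFF.
Itaconate is absent, so VelK is inactive.
MoO₄²⁻ is present, so JalW is inactive.
Required activator JalW is absent, so *gorD* is not transcribed.
So GorD is not produced.
Required activator GorD is absent, so *vorQ* is not transcribed.
→ *vorQ* is OFF.
Fuculose is absent, so WexZ is inactive.
Turanose is present, so KepS is inactive.
Required activator KepS is absent, so *temA* is not transcribed.
→ *temA* is OFF.
Fe²⁺ is present, so GixC is inactive.
Diaminopimelate is present, so FubE is active.
With repressor FubE bound, *nerA* is not transcribed.
→ *nerA* is OFF.
0 of the 4 genes are transcribed.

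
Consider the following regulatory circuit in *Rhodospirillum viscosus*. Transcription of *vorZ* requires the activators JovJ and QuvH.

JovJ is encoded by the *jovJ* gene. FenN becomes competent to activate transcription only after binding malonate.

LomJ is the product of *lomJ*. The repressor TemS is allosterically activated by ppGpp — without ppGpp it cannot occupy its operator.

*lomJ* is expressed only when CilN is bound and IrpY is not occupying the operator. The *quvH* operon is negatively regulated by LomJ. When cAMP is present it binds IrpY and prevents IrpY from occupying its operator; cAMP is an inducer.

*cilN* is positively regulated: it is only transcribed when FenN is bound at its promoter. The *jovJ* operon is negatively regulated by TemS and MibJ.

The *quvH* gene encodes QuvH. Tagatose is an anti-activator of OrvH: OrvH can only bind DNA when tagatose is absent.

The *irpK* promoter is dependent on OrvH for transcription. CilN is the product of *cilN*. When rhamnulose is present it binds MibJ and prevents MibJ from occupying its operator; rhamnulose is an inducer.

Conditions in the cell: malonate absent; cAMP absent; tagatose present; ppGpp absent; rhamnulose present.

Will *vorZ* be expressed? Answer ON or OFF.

ON

ppGpp is absent, so TemS is inactive.
Rhamnulose is present, so MibJ is inactive.
With no repressor bound, *jovJ* is transcribed.
So JovJ is produced and active.
Malonate is absent, so FenN is inactive.
Required activator FenN is absent, so *cilN* is not transcribed.
So CilN is not produced.
cAMP is absent, so IrpY is active.
With repressor IrpY bound, *lomJ* is not transcribed.
So LomJ is not produced.
With no repressor bound, *quvH* is transcribed.
So QuvH is produced and active.
No repressor is bound and JovJ and QuvH are active, so *vorZ* is transcribed.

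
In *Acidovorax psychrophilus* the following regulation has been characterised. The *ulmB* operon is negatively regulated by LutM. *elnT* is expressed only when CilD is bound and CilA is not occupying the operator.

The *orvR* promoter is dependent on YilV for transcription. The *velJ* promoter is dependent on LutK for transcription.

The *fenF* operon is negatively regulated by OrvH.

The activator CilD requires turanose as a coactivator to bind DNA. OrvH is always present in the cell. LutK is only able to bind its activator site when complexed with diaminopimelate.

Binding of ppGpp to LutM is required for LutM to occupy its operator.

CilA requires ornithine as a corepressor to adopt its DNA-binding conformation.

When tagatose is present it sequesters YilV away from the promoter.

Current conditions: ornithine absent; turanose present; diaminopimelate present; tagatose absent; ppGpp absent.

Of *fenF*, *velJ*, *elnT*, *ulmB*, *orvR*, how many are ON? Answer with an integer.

OrvH is produced constitutively and is active.
With repressor OrvH bound, *fenF* is not transcribed.
→ *fenF* is OFF.
Diaminopimelate is present, so LutK is active.
No repressor is bound and LutK is active, so *velJ* is transcribed.
→ *velJ* is ON.
Ornithine is absent, so CilA is inactive.
Turanose is present, so CilD is active.
No repressor is bound and CilD is active, so *elnT* is transcribed.
→ *elnT* is ON.
ppGpp is absent, so LutM is inactive.
With no repressor bound, *ulmB* is transcribed.
→ *ulmB* is ON.
Tagatose is absent, so YilV is active.
No repressor is bound and YilV is active, so *orvR* is transcribed.
→ *orvR* is ON.
4 of the 5 genes are transcribed.

4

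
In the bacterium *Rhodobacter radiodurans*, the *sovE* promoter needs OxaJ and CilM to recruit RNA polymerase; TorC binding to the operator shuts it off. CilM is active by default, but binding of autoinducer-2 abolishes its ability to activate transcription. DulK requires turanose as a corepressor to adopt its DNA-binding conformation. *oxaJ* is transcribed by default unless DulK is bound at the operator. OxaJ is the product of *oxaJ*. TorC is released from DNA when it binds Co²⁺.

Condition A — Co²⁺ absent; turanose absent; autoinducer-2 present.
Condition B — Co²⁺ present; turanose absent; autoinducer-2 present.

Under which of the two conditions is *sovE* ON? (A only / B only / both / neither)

Condition A:
Co²⁺ is absent, so TorC is active.
Turanose is absent, so DulK is inactive.
With no repressor bound, *oxaJ* is transcribed.
So OxaJ is produced and active.
Autoinducer-2 is present, so CilM is inactive.
With repressor TorC bound, *sovE* is not transcribed.
→ *sovE* is OFF in A.
Condition B:
Co²⁺ is present, so TorC is inactive.
Turanose is absent, so DulK is inactive.
With no repressor bound, *oxaJ* is transcribed.
So OxaJ is produced and active.
Autoinducer-2 is present, so CilM is inactive.
Required activator CilM is absent, so *sovE* is not transcribed.
→ *sovE* is OFF in B.

neither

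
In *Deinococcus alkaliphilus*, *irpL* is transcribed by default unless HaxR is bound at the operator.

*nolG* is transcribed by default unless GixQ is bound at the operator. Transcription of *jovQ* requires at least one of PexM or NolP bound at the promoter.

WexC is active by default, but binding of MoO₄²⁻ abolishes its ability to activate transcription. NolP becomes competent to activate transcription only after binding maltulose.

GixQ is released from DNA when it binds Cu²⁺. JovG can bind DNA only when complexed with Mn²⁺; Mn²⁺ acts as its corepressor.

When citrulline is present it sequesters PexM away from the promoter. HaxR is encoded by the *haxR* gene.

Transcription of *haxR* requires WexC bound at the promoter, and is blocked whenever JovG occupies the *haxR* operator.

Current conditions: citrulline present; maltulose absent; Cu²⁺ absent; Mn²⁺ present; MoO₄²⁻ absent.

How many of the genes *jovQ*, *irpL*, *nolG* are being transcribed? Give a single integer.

1

Citrulline is present, so PexM is inactive.
Maltulose is absent, so NolP is inactive.
No activator is available at the *jovQ* promoter, so *jovQ* is not transcribed.
→ *jovQ* is OFF.
MoO₄²⁻ is absent, so WexC is active.
Mn²⁺ is present, so JovG is active.
With repressor JovG bound, *haxR* is not transcribed.
So HaxR is not produced.
With no repressor bound, *irpL* is transcribed.
→ *irpL* is ON.
Cu²⁺ is absent, so GixQ is active.
With repressor GixQ bound, *nolG* is not transcribed.
→ *nolG* is OFF.
1 of the 3 genes is transcribed.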